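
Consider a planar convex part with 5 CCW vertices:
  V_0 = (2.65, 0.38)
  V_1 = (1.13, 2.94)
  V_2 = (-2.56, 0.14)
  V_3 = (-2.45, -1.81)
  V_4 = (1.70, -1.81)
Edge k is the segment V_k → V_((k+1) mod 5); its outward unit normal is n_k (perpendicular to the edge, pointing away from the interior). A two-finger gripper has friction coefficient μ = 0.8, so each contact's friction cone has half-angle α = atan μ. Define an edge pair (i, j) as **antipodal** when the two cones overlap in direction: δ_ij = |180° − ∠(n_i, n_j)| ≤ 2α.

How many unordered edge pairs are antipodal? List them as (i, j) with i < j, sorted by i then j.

α = atan 0.8 = 38.66°;  2α = 77.32°
n_0 = (+0.8599, +0.5105)
n_1 = (-0.6045, +0.7966)
n_2 = (-0.9984, -0.0563)
n_3 = (+0.0000, -1.0000)
n_4 = (+0.9174, -0.3980)
  (0,1): δ = 83.51°  ·
  (0,2): δ = 27.47°  ✓
  (0,3): δ = 59.30°  ✓
  (0,4): δ = 125.85°  ·
  (1,2): δ = 123.96°  ·
  (1,3): δ = 37.19°  ✓
  (1,4): δ = 29.36°  ✓
  (2,3): δ = 93.23°  ·
  (2,4): δ = 26.68°  ✓
  (3,4): δ = 113.45°  ·
antipodal pairs: 5

count = 5; pairs: (0,2), (0,3), (1,3), (1,4), (2,4)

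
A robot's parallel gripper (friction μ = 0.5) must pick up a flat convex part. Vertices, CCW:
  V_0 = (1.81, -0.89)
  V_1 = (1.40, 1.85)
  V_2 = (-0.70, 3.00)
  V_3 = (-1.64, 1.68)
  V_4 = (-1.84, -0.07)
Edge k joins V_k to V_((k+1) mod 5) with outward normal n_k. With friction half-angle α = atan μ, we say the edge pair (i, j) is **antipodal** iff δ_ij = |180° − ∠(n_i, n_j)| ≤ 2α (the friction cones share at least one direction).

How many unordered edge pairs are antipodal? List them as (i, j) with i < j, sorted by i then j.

count = 3; pairs: (0,2), (0,3), (1,4)

α = atan 0.5 = 26.57°;  2α = 53.13°
n_0 = (+0.9890, +0.1480)
n_1 = (+0.4803, +0.8771)
n_2 = (-0.8146, +0.5801)
n_3 = (-0.9935, +0.1135)
n_4 = (-0.2192, -0.9757)
  (0,1): δ = 127.22°  ·
  (0,2): δ = 43.97°  ✓
  (0,3): δ = 15.03°  ✓
  (0,4): δ = 68.83°  ·
  (1,2): δ = 96.75°  ·
  (1,3): δ = 67.81°  ·
  (1,4): δ = 16.04°  ✓
  (2,3): δ = 151.06°  ·
  (2,4): δ = 67.21°  ·
  (3,4): δ = 96.14°  ·
antipodal pairs: 3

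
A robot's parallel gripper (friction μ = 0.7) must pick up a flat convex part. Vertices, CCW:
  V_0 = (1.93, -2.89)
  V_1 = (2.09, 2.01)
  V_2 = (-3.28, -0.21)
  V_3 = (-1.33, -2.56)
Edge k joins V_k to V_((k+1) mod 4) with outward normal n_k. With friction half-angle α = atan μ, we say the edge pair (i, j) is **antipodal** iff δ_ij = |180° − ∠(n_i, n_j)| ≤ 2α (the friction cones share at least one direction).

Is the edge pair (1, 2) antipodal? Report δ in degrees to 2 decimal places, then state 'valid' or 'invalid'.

δ = 72.78°, invalid

α = atan 0.7 = 34.99°;  2α = 69.98°
edge 1: e_1 = (-5.37, -2.22);  n_1 = (-0.3820, +0.9241)
edge 2: e_2 = (+1.95, -2.35);  n_2 = (-0.7696, -0.6386)
∠(n_1, n_2) = 107.22°
δ = |180° − 107.22°| = 72.78°
72.78° > 2α = 69.98°  →  invalid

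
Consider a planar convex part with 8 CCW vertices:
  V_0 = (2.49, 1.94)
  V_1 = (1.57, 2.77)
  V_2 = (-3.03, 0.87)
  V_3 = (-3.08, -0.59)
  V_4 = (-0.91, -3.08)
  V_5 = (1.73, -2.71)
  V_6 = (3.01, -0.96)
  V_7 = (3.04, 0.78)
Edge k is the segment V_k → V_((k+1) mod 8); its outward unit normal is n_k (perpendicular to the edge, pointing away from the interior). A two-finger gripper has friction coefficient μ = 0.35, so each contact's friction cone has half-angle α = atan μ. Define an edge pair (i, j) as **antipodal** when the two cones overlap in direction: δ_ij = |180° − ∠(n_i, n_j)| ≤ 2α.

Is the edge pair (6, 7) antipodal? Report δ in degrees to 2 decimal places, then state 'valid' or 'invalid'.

δ = 153.64°, invalid

α = atan 0.35 = 19.29°;  2α = 38.58°
edge 6: e_6 = (+0.03, +1.74);  n_6 = (+0.9999, -0.0172)
edge 7: e_7 = (-0.55, +1.16);  n_7 = (+0.9036, +0.4284)
∠(n_6, n_7) = 26.36°
δ = |180° − 26.36°| = 153.64°
153.64° > 2α = 38.58°  →  invalid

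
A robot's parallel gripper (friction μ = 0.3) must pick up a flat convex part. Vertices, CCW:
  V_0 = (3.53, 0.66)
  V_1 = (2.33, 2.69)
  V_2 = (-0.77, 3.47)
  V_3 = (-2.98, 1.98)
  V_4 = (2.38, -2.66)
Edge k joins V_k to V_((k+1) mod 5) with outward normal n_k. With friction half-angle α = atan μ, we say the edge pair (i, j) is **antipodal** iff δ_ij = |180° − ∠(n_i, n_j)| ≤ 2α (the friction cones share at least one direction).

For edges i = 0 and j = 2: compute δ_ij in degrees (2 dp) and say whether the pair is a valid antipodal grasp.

α = atan 0.3 = 16.70°;  2α = 33.40°
edge 0: e_0 = (-1.20, +2.03);  n_0 = (+0.8608, +0.5089)
edge 2: e_2 = (-2.21, -1.49);  n_2 = (-0.5590, +0.8292)
∠(n_0, n_2) = 93.40°
δ = |180° − 93.40°| = 86.60°
86.60° > 2α = 33.40°  →  invalid

δ = 86.60°, invalid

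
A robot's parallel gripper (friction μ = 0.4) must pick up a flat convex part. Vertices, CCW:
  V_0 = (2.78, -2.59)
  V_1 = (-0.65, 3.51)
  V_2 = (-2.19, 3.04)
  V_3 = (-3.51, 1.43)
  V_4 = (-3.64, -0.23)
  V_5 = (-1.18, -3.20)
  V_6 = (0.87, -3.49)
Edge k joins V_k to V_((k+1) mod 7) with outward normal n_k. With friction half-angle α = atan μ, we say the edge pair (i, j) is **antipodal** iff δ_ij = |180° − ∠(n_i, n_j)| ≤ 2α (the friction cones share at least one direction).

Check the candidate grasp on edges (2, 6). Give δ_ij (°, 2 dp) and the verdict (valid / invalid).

δ = 25.42°, valid

α = atan 0.4 = 21.80°;  2α = 43.60°
edge 2: e_2 = (-1.32, -1.61);  n_2 = (-0.7733, +0.6340)
edge 6: e_6 = (+1.91, +0.90);  n_6 = (+0.4263, -0.9046)
∠(n_2, n_6) = 154.58°
δ = |180° − 154.58°| = 25.42°
25.42° ≤ 2α = 43.60°  →  valid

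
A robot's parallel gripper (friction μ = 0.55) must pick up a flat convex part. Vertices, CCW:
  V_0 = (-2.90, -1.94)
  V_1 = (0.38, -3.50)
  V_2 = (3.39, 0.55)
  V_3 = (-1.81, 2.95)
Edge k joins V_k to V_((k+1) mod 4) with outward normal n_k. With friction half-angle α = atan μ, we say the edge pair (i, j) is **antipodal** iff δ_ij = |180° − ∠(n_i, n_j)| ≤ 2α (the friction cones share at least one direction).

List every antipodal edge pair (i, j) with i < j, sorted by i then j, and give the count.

count = 2; pairs: (0,2), (1,3)

α = atan 0.55 = 28.81°;  2α = 57.62°
n_0 = (-0.4295, -0.9031)
n_1 = (+0.8026, -0.5965)
n_2 = (+0.4191, +0.9080)
n_3 = (-0.9760, +0.2176)
  (0,1): δ = 101.18°  ·
  (0,2): δ = 0.66°  ✓
  (0,3): δ = 102.87°  ·
  (1,2): δ = 78.16°  ·
  (1,3): δ = 24.05°  ✓
  (2,3): δ = 77.79°  ·
antipodal pairs: 2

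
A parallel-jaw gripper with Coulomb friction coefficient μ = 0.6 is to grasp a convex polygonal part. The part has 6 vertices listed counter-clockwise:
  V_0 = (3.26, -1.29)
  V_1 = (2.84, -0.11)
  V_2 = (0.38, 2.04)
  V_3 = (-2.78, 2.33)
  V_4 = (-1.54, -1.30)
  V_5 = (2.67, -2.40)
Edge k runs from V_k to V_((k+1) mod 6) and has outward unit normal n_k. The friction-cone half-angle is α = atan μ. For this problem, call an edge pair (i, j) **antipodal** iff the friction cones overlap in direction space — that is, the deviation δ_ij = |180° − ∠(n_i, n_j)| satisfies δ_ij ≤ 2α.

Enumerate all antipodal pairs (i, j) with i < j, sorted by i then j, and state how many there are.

α = atan 0.6 = 30.96°;  2α = 61.93°
n_0 = (+0.9421, +0.3353)
n_1 = (+0.6581, +0.7530)
n_2 = (+0.0914, +0.9958)
n_3 = (-0.9463, -0.3233)
n_4 = (-0.2528, -0.9675)
n_5 = (+0.8830, -0.4693)
  (0,1): δ = 150.75°  ·
  (0,2): δ = 114.84°  ·
  (0,3): δ = 0.73°  ✓
  (0,4): δ = 55.76°  ✓
  (0,5): δ = 132.42°  ·
  (1,2): δ = 144.09°  ·
  (1,3): δ = 29.99°  ✓
  (1,4): δ = 26.51°  ✓
  (1,5): δ = 103.16°  ·
  (2,3): δ = 65.90°  ·
  (2,4): δ = 9.40°  ✓
  (2,5): δ = 67.25°  ·
  (3,4): δ = 123.50°  ·
  (3,5): δ = 46.85°  ✓
  (4,5): δ = 103.35°  ·
antipodal pairs: 6

count = 6; pairs: (0,3), (0,4), (1,3), (1,4), (2,4), (3,5)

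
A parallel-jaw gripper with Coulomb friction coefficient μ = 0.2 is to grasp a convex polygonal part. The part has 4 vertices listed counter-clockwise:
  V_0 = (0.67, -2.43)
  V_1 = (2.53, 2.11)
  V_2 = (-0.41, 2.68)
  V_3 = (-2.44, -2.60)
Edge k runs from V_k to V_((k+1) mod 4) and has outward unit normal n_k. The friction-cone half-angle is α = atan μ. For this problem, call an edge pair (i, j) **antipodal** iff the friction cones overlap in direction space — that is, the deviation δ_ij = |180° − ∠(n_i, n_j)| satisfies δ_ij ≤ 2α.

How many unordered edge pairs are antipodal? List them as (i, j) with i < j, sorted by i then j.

α = atan 0.2 = 11.31°;  2α = 22.62°
n_0 = (+0.9254, -0.3791)
n_1 = (+0.1903, +0.9817)
n_2 = (-0.9334, +0.3589)
n_3 = (+0.0546, -0.9985)
  (0,1): δ = 78.69°  ·
  (0,2): δ = 1.25°  ✓
  (0,3): δ = 115.41°  ·
  (1,2): δ = 100.06°  ·
  (1,3): δ = 14.10°  ✓
  (2,3): δ = 65.84°  ·
antipodal pairs: 2

count = 2; pairs: (0,2), (1,3)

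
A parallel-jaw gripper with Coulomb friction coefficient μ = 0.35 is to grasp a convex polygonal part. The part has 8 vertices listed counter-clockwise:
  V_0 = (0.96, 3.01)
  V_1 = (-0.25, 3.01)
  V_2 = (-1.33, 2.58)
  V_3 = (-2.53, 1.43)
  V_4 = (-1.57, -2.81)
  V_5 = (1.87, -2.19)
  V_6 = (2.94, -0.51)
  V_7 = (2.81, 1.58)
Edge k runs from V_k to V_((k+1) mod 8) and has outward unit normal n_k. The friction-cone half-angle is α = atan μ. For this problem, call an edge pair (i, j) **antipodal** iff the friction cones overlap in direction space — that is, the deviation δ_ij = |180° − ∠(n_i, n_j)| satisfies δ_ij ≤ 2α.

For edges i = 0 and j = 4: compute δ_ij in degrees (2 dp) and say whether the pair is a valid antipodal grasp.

α = atan 0.35 = 19.29°;  2α = 38.58°
edge 0: e_0 = (-1.21, +0.00);  n_0 = (+0.0000, +1.0000)
edge 4: e_4 = (+3.44, +0.62);  n_4 = (+0.1774, -0.9841)
∠(n_0, n_4) = 169.78°
δ = |180° − 169.78°| = 10.22°
10.22° ≤ 2α = 38.58°  →  valid

δ = 10.22°, valid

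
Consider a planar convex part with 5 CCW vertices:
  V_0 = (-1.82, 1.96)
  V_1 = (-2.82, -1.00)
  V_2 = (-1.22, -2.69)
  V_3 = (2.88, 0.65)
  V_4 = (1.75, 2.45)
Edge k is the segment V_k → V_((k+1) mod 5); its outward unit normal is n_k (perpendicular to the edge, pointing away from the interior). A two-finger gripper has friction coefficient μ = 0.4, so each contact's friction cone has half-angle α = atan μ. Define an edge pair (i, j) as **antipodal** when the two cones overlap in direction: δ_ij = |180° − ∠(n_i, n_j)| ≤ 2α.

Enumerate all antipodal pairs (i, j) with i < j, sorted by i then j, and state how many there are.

count = 3; pairs: (0,2), (1,3), (2,4)

α = atan 0.4 = 21.80°;  2α = 43.60°
n_0 = (-0.9474, +0.3201)
n_1 = (-0.7262, -0.6875)
n_2 = (+0.6316, -0.7753)
n_3 = (+0.8469, +0.5317)
n_4 = (-0.1360, +0.9907)
  (0,1): δ = 117.90°  ·
  (0,2): δ = 32.17°  ✓
  (0,3): δ = 50.79°  ·
  (0,4): δ = 116.48°  ·
  (1,2): δ = 94.27°  ·
  (1,3): δ = 11.31°  ✓
  (1,4): δ = 54.38°  ·
  (2,3): δ = 97.05°  ·
  (2,4): δ = 31.35°  ✓
  (3,4): δ = 114.30°  ·
antipodal pairs: 3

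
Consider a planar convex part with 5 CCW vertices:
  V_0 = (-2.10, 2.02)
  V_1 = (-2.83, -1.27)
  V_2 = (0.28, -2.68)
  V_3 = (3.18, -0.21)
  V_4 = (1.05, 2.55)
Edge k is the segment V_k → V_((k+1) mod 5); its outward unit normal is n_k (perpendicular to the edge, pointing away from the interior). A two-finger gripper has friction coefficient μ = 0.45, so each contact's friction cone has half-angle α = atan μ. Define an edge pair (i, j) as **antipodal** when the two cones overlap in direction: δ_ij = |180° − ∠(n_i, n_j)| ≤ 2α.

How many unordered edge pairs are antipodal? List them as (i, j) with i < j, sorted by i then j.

α = atan 0.45 = 24.23°;  2α = 48.46°
n_0 = (-0.9763, +0.2166)
n_1 = (-0.4129, -0.9108)
n_2 = (+0.6484, -0.7613)
n_3 = (+0.7917, +0.6110)
n_4 = (-0.1659, +0.9861)
  (0,1): δ = 101.88°  ·
  (0,2): δ = 37.07°  ✓
  (0,3): δ = 50.17°  ·
  (0,4): δ = 112.06°  ·
  (1,2): δ = 115.19°  ·
  (1,3): δ = 27.95°  ✓
  (1,4): δ = 33.94°  ✓
  (2,3): δ = 92.76°  ·
  (2,4): δ = 30.87°  ✓
  (3,4): δ = 118.11°  ·
antipodal pairs: 4

count = 4; pairs: (0,2), (1,3), (1,4), (2,4)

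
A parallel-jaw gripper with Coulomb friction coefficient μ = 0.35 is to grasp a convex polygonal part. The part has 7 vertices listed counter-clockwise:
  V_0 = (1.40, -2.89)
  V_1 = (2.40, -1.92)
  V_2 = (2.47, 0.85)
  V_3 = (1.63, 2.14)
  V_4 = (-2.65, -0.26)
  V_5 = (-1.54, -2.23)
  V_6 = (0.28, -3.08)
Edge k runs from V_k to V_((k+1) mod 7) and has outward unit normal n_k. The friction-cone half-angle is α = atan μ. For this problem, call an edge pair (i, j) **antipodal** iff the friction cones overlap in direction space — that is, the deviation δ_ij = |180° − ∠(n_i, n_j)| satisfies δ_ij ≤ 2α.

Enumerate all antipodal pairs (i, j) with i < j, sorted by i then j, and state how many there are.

count = 5; pairs: (0,3), (1,4), (2,4), (2,5), (3,6)

α = atan 0.35 = 19.29°;  2α = 38.58°
n_0 = (+0.6963, -0.7178)
n_1 = (+0.9997, -0.0253)
n_2 = (+0.8380, +0.5457)
n_3 = (-0.4891, +0.8722)
n_4 = (-0.8712, -0.4909)
n_5 = (-0.4232, -0.9061)
n_6 = (+0.1673, -0.9859)
  (0,1): δ = 135.58°  ·
  (0,2): δ = 101.06°  ·
  (0,3): δ = 14.85°  ✓
  (0,4): δ = 75.27°  ·
  (0,5): δ = 110.84°  ·
  (0,6): δ = 145.50°  ·
  (1,2): δ = 145.48°  ·
  (1,3): δ = 59.27°  ·
  (1,4): δ = 30.85°  ✓
  (1,5): δ = 66.41°  ·
  (1,6): δ = 101.08°  ·
  (2,3): δ = 93.79°  ·
  (2,4): δ = 3.67°  ✓
  (2,5): δ = 31.90°  ✓
  (2,6): δ = 66.56°  ·
  (3,4): δ = 89.88°  ·
  (3,5): δ = 54.32°  ·
  (3,6): δ = 19.65°  ✓
  (4,5): δ = 144.43°  ·
  (4,6): δ = 109.77°  ·
  (5,6): δ = 145.34°  ·
antipodal pairs: 5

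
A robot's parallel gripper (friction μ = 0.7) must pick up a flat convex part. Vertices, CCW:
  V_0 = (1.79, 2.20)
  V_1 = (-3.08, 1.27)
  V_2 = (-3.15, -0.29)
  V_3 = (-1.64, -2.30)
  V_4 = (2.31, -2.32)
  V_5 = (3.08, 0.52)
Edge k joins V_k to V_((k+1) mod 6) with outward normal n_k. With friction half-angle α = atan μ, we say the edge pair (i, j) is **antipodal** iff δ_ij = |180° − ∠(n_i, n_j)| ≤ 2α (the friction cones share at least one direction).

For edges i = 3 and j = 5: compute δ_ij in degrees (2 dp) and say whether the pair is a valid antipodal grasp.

δ = 52.19°, valid

α = atan 0.7 = 34.99°;  2α = 69.98°
edge 3: e_3 = (+3.95, -0.02);  n_3 = (-0.0051, -1.0000)
edge 5: e_5 = (-1.29, +1.68);  n_5 = (+0.7932, +0.6090)
∠(n_3, n_5) = 127.81°
δ = |180° − 127.81°| = 52.19°
52.19° ≤ 2α = 69.98°  →  valid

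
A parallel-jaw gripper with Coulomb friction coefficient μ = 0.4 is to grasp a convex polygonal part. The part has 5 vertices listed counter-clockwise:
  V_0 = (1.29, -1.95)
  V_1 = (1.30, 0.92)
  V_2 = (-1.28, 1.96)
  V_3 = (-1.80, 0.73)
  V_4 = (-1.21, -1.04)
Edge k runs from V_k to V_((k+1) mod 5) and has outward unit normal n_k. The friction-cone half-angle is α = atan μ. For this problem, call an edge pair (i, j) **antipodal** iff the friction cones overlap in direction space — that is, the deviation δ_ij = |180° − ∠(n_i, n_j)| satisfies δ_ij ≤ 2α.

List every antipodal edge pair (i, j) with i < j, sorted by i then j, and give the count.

count = 3; pairs: (0,2), (0,3), (1,4)

α = atan 0.4 = 21.80°;  2α = 43.60°
n_0 = (+1.0000, -0.0035)
n_1 = (+0.3739, +0.9275)
n_2 = (-0.9211, +0.3894)
n_3 = (-0.9487, -0.3162)
n_4 = (-0.3420, -0.9397)
  (0,1): δ = 111.75°  ·
  (0,2): δ = 22.72°  ✓
  (0,3): δ = 18.63°  ✓
  (0,4): δ = 70.20°  ·
  (1,2): δ = 90.96°  ·
  (1,3): δ = 49.61°  ·
  (1,4): δ = 1.95°  ✓
  (2,3): δ = 138.65°  ·
  (2,4): δ = 87.08°  ·
  (3,4): δ = 128.44°  ·
antipodal pairs: 3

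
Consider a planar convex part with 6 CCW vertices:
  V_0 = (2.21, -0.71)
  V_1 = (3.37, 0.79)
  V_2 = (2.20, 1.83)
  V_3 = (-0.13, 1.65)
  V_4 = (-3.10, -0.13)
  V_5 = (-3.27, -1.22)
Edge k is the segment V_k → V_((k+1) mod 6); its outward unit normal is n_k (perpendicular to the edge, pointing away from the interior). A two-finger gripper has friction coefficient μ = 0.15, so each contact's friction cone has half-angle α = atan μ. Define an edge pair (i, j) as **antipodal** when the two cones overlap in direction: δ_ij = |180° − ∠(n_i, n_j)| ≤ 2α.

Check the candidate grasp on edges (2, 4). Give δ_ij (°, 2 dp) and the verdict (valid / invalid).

δ = 103.28°, invalid

α = atan 0.15 = 8.53°;  2α = 17.06°
edge 2: e_2 = (-2.33, -0.18);  n_2 = (-0.0770, +0.9970)
edge 4: e_4 = (-0.17, -1.09);  n_4 = (-0.9881, +0.1541)
∠(n_2, n_4) = 76.72°
δ = |180° − 76.72°| = 103.28°
103.28° > 2α = 17.06°  →  invalid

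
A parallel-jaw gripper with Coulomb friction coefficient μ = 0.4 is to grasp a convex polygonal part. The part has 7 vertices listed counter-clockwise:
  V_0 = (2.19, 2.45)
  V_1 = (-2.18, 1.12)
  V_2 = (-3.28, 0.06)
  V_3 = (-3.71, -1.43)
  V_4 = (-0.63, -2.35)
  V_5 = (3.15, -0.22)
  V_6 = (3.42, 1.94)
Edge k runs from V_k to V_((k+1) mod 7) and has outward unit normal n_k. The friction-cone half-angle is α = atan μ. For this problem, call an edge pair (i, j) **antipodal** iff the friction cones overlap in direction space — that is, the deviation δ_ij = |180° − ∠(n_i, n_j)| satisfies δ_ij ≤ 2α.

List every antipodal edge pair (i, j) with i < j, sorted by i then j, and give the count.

count = 6; pairs: (0,3), (0,4), (1,4), (1,5), (2,5), (3,6)

α = atan 0.4 = 21.80°;  2α = 43.60°
n_0 = (-0.2912, +0.9567)
n_1 = (-0.6939, +0.7201)
n_2 = (-0.9608, +0.2773)
n_3 = (-0.2862, -0.9582)
n_4 = (+0.4909, -0.8712)
n_5 = (+0.9923, -0.1240)
n_6 = (+0.3830, +0.9237)
  (0,1): δ = 152.99°  ·
  (0,2): δ = 123.03°  ·
  (0,3): δ = 33.56°  ✓
  (0,4): δ = 12.47°  ✓
  (0,5): δ = 65.95°  ·
  (0,6): δ = 140.55°  ·
  (1,2): δ = 150.04°  ·
  (1,3): δ = 60.57°  ·
  (1,4): δ = 14.54°  ✓
  (1,5): δ = 38.94°  ✓
  (1,6): δ = 113.54°  ·
  (2,3): δ = 90.53°  ·
  (2,4): δ = 44.50°  ·
  (2,5): δ = 8.97°  ✓
  (2,6): δ = 83.58°  ·
  (3,4): δ = 133.97°  ·
  (3,5): δ = 80.49°  ·
  (3,6): δ = 5.89°  ✓
  (4,5): δ = 126.53°  ·
  (4,6): δ = 51.92°  ·
  (5,6): δ = 105.40°  ·
antipodal pairs: 6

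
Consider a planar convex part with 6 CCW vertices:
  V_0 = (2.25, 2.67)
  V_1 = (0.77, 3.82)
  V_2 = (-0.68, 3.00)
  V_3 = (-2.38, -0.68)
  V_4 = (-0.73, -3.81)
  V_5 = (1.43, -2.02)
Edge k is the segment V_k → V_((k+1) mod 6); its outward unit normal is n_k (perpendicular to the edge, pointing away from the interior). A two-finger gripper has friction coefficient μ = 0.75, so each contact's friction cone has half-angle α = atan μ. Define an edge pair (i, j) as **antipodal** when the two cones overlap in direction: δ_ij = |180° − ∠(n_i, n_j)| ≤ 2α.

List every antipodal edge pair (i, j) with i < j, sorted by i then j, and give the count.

α = atan 0.75 = 36.87°;  2α = 73.74°
n_0 = (+0.6136, +0.7896)
n_1 = (-0.4923, +0.8705)
n_2 = (-0.9078, +0.4194)
n_3 = (-0.8846, -0.4663)
n_4 = (+0.6381, -0.7700)
n_5 = (+0.9851, -0.1722)
  (0,1): δ = 112.66°  ·
  (0,2): δ = 76.95°  ·
  (0,3): δ = 24.36°  ✓
  (0,4): δ = 77.50°  ·
  (0,5): δ = 117.93°  ·
  (1,2): δ = 144.28°  ·
  (1,3): δ = 91.69°  ·
  (1,4): δ = 10.16°  ✓
  (1,5): δ = 50.59°  ✓
  (2,3): δ = 127.41°  ·
  (2,4): δ = 25.56°  ✓
  (2,5): δ = 14.88°  ✓
  (3,4): δ = 78.15°  ·
  (3,5): δ = 37.71°  ✓
  (4,5): δ = 139.57°  ·
antipodal pairs: 6

count = 6; pairs: (0,3), (1,4), (1,5), (2,4), (2,5), (3,5)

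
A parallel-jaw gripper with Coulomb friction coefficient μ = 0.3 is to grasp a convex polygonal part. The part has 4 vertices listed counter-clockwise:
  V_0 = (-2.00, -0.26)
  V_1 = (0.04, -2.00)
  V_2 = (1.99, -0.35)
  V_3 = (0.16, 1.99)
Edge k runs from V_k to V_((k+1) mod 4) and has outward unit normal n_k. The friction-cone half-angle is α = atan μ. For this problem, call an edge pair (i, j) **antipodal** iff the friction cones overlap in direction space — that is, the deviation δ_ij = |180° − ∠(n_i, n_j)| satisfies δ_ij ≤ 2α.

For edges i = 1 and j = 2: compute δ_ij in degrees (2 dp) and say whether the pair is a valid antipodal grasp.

δ = 92.21°, invalid

α = atan 0.3 = 16.70°;  2α = 33.40°
edge 1: e_1 = (+1.95, +1.65);  n_1 = (+0.6459, -0.7634)
edge 2: e_2 = (-1.83, +2.34);  n_2 = (+0.7877, +0.6160)
∠(n_1, n_2) = 87.79°
δ = |180° − 87.79°| = 92.21°
92.21° > 2α = 33.40°  →  invalid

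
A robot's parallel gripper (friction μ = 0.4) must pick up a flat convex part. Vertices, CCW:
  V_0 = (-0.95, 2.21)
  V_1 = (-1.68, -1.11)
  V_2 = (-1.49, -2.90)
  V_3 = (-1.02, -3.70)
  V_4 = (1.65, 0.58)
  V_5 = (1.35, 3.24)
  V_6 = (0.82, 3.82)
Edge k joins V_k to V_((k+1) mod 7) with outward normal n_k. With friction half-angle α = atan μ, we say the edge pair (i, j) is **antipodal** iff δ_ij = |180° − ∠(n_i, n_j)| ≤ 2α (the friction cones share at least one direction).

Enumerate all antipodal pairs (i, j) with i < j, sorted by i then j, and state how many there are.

count = 8; pairs: (0,3), (0,4), (1,3), (1,4), (1,5), (2,4), (2,5), (3,6)

α = atan 0.4 = 21.80°;  2α = 43.60°
n_0 = (-0.9767, +0.2147)
n_1 = (-0.9944, -0.1056)
n_2 = (-0.8622, -0.5065)
n_3 = (+0.8484, -0.5293)
n_4 = (+0.9937, +0.1121)
n_5 = (+0.7382, +0.6746)
n_6 = (-0.6729, +0.7398)
  (0,1): δ = 161.54°  ·
  (0,2): δ = 137.16°  ·
  (0,3): δ = 19.56°  ✓
  (0,4): δ = 18.84°  ✓
  (0,5): δ = 54.82°  ·
  (0,6): δ = 144.69°  ·
  (1,2): δ = 155.62°  ·
  (1,3): δ = 38.02°  ✓
  (1,4): δ = 0.38°  ✓
  (1,5): δ = 36.36°  ✓
  (1,6): δ = 126.23°  ·
  (2,3): δ = 62.39°  ·
  (2,4): δ = 24.00°  ✓
  (2,5): δ = 11.99°  ✓
  (2,6): δ = 101.86°  ·
  (3,4): δ = 141.61°  ·
  (3,5): δ = 105.62°  ·
  (3,6): δ = 15.75°  ✓
  (4,5): δ = 144.01°  ·
  (4,6): δ = 54.14°  ·
  (5,6): δ = 90.13°  ·
antipodal pairs: 8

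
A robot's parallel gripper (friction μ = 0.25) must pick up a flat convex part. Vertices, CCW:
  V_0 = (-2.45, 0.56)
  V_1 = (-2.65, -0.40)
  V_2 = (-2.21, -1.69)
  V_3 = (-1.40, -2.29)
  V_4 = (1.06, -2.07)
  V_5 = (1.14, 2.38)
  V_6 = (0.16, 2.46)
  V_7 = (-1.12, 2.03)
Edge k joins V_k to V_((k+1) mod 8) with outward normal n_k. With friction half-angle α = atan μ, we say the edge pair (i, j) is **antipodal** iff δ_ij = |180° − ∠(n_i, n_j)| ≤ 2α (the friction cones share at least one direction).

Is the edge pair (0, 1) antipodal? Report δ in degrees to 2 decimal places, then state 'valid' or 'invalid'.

δ = 149.40°, invalid

α = atan 0.25 = 14.04°;  2α = 28.07°
edge 0: e_0 = (-0.20, -0.96);  n_0 = (-0.9790, +0.2040)
edge 1: e_1 = (+0.44, -1.29);  n_1 = (-0.9465, -0.3228)
∠(n_0, n_1) = 30.60°
δ = |180° − 30.60°| = 149.40°
149.40° > 2α = 28.07°  →  invalid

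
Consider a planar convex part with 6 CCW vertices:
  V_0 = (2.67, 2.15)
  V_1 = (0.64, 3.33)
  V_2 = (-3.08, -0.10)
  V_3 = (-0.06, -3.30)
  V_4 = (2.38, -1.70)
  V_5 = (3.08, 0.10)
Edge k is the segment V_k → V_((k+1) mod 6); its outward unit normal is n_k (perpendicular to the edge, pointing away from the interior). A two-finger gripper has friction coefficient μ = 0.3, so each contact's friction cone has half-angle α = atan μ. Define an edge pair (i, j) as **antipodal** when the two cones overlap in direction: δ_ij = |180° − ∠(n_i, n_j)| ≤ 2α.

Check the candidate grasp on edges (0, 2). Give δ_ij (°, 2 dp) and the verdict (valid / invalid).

α = atan 0.3 = 16.70°;  2α = 33.40°
edge 0: e_0 = (-2.03, +1.18);  n_0 = (+0.5025, +0.8646)
edge 2: e_2 = (+3.02, -3.20);  n_2 = (-0.7273, -0.6864)
∠(n_0, n_2) = 163.51°
δ = |180° − 163.51°| = 16.49°
16.49° ≤ 2α = 33.40°  →  valid

δ = 16.49°, valid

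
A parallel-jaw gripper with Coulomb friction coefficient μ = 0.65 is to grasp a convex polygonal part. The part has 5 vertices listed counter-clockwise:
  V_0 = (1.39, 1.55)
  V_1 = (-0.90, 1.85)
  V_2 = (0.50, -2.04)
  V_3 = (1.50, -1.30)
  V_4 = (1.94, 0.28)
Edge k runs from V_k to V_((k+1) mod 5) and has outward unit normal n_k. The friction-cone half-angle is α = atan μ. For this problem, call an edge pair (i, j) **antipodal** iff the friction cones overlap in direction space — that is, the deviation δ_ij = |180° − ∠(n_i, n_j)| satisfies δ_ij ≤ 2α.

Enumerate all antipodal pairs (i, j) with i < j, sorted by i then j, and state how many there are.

count = 4; pairs: (0,1), (0,2), (1,3), (1,4)

α = atan 0.65 = 33.02°;  2α = 66.05°
n_0 = (+0.1299, +0.9915)
n_1 = (-0.9409, -0.3386)
n_2 = (+0.5948, -0.8038)
n_3 = (+0.9633, -0.2683)
n_4 = (+0.9176, +0.3974)
  (0,1): δ = 62.74°  ✓
  (0,2): δ = 43.96°  ✓
  (0,3): δ = 81.90°  ·
  (0,4): δ = 120.88°  ·
  (1,2): δ = 73.29°  ·
  (1,3): δ = 35.36°  ✓
  (1,4): δ = 3.62°  ✓
  (2,3): δ = 142.06°  ·
  (2,4): δ = 103.09°  ·
  (3,4): δ = 141.02°  ·
antipodal pairs: 4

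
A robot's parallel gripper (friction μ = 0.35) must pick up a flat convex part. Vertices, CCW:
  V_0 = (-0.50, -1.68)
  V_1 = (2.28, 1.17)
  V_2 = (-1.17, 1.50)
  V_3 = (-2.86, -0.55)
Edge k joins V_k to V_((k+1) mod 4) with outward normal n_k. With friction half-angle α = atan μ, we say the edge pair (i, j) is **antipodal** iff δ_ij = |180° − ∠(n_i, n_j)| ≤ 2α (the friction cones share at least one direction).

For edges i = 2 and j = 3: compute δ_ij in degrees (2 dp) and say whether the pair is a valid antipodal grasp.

α = atan 0.35 = 19.29°;  2α = 38.58°
edge 2: e_2 = (-1.69, -2.05);  n_2 = (-0.7716, +0.6361)
edge 3: e_3 = (+2.36, -1.13);  n_3 = (-0.4319, -0.9019)
∠(n_2, n_3) = 103.92°
δ = |180° − 103.92°| = 76.08°
76.08° > 2α = 38.58°  →  invalid

δ = 76.08°, invalid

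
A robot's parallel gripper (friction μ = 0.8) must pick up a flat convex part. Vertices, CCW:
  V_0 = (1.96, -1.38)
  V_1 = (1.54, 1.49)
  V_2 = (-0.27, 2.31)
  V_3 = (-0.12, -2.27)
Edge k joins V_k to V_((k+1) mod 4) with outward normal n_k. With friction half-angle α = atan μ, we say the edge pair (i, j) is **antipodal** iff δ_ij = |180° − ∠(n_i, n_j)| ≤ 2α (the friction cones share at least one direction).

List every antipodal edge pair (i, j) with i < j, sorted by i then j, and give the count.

α = atan 0.8 = 38.66°;  2α = 77.32°
n_0 = (+0.9895, +0.1448)
n_1 = (+0.4127, +0.9109)
n_2 = (-0.9995, -0.0327)
n_3 = (+0.3934, -0.9194)
  (0,1): δ = 122.70°  ·
  (0,2): δ = 6.45°  ✓
  (0,3): δ = 104.84°  ·
  (1,2): δ = 63.75°  ✓
  (1,3): δ = 47.54°  ✓
  (2,3): δ = 68.71°  ✓
antipodal pairs: 4

count = 4; pairs: (0,2), (1,2), (1,3), (2,3)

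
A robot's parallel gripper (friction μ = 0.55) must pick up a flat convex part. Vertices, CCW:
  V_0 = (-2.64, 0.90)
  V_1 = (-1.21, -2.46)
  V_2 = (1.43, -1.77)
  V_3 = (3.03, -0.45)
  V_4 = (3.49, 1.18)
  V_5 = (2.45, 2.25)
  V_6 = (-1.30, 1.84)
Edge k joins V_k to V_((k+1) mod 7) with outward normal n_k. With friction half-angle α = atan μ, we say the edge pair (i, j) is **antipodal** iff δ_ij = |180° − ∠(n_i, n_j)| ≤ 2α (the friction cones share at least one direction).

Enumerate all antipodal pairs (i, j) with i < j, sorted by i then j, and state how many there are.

α = atan 0.55 = 28.81°;  2α = 57.62°
n_0 = (-0.9201, -0.3916)
n_1 = (+0.2529, -0.9675)
n_2 = (+0.6364, -0.7714)
n_3 = (+0.9624, -0.2716)
n_4 = (+0.7171, +0.6970)
n_5 = (-0.1087, +0.9941)
n_6 = (-0.5743, +0.8187)
  (0,1): δ = 98.41°  ·
  (0,2): δ = 73.53°  ·
  (0,3): δ = 38.81°  ✓
  (0,4): δ = 21.13°  ✓
  (0,5): δ = 73.19°  ·
  (0,6): δ = 102.00°  ·
  (1,2): δ = 155.12°  ·
  (1,3): δ = 120.41°  ·
  (1,4): δ = 60.46°  ·
  (1,5): δ = 8.41°  ✓
  (1,6): δ = 20.40°  ✓
  (2,3): δ = 145.28°  ·
  (2,4): δ = 85.34°  ·
  (2,5): δ = 33.28°  ✓
  (2,6): δ = 4.47°  ✓
  (3,4): δ = 120.06°  ·
  (3,5): δ = 68.00°  ·
  (3,6): δ = 39.19°  ✓
  (4,5): δ = 127.95°  ·
  (4,6): δ = 99.14°  ·
  (5,6): δ = 151.19°  ·
antipodal pairs: 7

count = 7; pairs: (0,3), (0,4), (1,5), (1,6), (2,5), (2,6), (3,6)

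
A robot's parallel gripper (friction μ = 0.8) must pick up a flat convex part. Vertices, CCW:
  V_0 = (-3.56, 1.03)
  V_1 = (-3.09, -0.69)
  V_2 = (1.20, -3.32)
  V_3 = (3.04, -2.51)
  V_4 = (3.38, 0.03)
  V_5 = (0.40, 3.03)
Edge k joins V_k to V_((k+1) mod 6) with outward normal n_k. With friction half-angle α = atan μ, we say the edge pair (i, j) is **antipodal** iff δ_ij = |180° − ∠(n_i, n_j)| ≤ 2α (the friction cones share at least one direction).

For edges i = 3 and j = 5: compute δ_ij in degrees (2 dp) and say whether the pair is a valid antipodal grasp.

δ = 55.58°, valid

α = atan 0.8 = 38.66°;  2α = 77.32°
edge 3: e_3 = (+0.34, +2.54);  n_3 = (+0.9912, -0.1327)
edge 5: e_5 = (-3.96, -2.00);  n_5 = (-0.4508, +0.8926)
∠(n_3, n_5) = 124.42°
δ = |180° − 124.42°| = 55.58°
55.58° ≤ 2α = 77.32°  →  valid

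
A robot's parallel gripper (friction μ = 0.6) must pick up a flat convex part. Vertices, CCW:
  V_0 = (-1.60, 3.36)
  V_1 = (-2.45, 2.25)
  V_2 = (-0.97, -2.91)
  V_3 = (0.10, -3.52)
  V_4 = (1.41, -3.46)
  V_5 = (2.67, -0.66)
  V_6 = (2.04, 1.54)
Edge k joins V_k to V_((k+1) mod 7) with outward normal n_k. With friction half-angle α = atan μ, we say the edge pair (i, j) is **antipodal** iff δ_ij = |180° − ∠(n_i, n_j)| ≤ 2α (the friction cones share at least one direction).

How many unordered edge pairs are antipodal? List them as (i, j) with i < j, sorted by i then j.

count = 9; pairs: (0,3), (0,4), (0,5), (1,4), (1,5), (1,6), (2,5), (2,6), (3,6)

α = atan 0.6 = 30.96°;  2α = 61.93°
n_0 = (-0.7940, +0.6080)
n_1 = (-0.9612, -0.2757)
n_2 = (-0.4953, -0.8687)
n_3 = (+0.0458, -0.9990)
n_4 = (+0.9119, -0.4104)
n_5 = (+0.9614, +0.2753)
n_6 = (+0.4472, +0.8944)
  (0,1): δ = 126.55°  ·
  (0,2): δ = 82.24°  ·
  (0,3): δ = 49.93°  ✓
  (0,4): δ = 13.22°  ✓
  (0,5): δ = 53.42°  ✓
  (0,6): δ = 100.88°  ·
  (1,2): δ = 135.69°  ·
  (1,3): δ = 103.38°  ·
  (1,4): δ = 40.23°  ✓
  (1,5): δ = 0.02°  ✓
  (1,6): δ = 47.43°  ✓
  (2,3): δ = 147.69°  ·
  (2,4): δ = 84.54°  ·
  (2,5): δ = 44.33°  ✓
  (2,6): δ = 3.12°  ✓
  (3,4): δ = 116.85°  ·
  (3,5): δ = 76.64°  ·
  (3,6): δ = 29.19°  ✓
  (4,5): δ = 139.79°  ·
  (4,6): δ = 92.34°  ·
  (5,6): δ = 132.54°  ·
antipodal pairs: 9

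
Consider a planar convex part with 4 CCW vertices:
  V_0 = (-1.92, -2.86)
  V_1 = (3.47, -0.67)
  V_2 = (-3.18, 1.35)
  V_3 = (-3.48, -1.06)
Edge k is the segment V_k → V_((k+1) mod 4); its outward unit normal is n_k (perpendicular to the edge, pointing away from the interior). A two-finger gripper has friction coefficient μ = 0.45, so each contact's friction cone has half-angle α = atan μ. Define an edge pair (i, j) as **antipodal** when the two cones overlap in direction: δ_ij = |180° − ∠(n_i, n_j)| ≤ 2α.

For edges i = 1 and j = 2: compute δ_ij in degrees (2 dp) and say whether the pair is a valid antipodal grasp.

α = atan 0.45 = 24.23°;  2α = 48.46°
edge 1: e_1 = (-6.65, +2.02);  n_1 = (+0.2906, +0.9568)
edge 2: e_2 = (-0.30, -2.41);  n_2 = (-0.9923, +0.1235)
∠(n_1, n_2) = 99.80°
δ = |180° − 99.80°| = 80.20°
80.20° > 2α = 48.46°  →  invalid

δ = 80.20°, invalid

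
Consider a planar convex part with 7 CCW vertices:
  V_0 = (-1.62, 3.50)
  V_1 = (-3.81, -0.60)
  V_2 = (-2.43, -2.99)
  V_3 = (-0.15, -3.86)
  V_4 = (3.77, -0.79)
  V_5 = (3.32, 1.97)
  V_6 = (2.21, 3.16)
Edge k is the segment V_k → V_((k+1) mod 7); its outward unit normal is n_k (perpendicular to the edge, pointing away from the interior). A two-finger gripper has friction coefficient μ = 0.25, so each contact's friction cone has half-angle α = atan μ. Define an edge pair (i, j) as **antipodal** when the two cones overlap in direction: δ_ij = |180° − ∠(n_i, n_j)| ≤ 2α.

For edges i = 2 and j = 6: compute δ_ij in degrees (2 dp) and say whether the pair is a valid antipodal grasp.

α = atan 0.25 = 14.04°;  2α = 28.07°
edge 2: e_2 = (+2.28, -0.87);  n_2 = (-0.3565, -0.9343)
edge 6: e_6 = (-3.83, +0.34);  n_6 = (+0.0884, +0.9961)
∠(n_2, n_6) = 164.19°
δ = |180° − 164.19°| = 15.81°
15.81° ≤ 2α = 28.07°  →  valid

δ = 15.81°, valid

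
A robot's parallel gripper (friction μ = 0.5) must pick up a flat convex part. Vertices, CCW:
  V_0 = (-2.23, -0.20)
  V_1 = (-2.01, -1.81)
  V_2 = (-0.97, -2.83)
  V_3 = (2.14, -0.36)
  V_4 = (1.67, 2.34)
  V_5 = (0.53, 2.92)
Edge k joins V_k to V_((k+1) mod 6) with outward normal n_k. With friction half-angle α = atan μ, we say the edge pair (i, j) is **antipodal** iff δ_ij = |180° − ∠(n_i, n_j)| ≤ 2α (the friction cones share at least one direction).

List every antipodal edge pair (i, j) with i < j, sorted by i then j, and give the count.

α = atan 0.5 = 26.57°;  2α = 53.13°
n_0 = (-0.9908, -0.1354)
n_1 = (-0.7002, -0.7139)
n_2 = (+0.6219, -0.7831)
n_3 = (+0.9852, +0.1715)
n_4 = (+0.4535, +0.8913)
n_5 = (-0.7490, +0.6626)
  (0,1): δ = 142.22°  ·
  (0,2): δ = 59.32°  ·
  (0,3): δ = 2.09°  ✓
  (0,4): δ = 55.25°  ·
  (0,5): δ = 130.72°  ·
  (1,2): δ = 97.10°  ·
  (1,3): δ = 35.68°  ✓
  (1,4): δ = 17.48°  ✓
  (1,5): δ = 92.95°  ·
  (2,3): δ = 118.58°  ·
  (2,4): δ = 65.42°  ·
  (2,5): δ = 10.05°  ✓
  (3,4): δ = 126.84°  ·
  (3,5): δ = 51.37°  ✓
  (4,5): δ = 104.53°  ·
antipodal pairs: 5

count = 5; pairs: (0,3), (1,3), (1,4), (2,5), (3,5)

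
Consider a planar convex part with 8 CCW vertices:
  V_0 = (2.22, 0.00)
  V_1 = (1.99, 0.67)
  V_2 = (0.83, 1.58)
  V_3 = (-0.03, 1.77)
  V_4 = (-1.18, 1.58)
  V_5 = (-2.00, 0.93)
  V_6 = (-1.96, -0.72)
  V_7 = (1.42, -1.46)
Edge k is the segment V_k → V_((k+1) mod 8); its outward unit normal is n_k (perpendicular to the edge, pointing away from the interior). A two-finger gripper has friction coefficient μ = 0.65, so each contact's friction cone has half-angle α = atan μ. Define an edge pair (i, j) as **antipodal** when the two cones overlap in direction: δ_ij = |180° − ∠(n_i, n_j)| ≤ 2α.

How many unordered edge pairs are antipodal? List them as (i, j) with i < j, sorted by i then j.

count = 10; pairs: (0,5), (0,6), (1,5), (1,6), (2,6), (3,6), (3,7), (4,6), (4,7), (5,7)

α = atan 0.65 = 33.02°;  2α = 66.05°
n_0 = (+0.9458, +0.3247)
n_1 = (+0.6172, +0.7868)
n_2 = (+0.2157, +0.9765)
n_3 = (-0.1630, +0.9866)
n_4 = (-0.6212, +0.7837)
n_5 = (-0.9997, -0.0242)
n_6 = (-0.2139, -0.9769)
n_7 = (+0.8770, -0.4805)
  (0,1): δ = 147.06°  ·
  (0,2): δ = 121.40°  ·
  (0,3): δ = 99.56°  ·
  (0,4): δ = 70.54°  ·
  (0,5): δ = 17.56°  ✓
  (0,6): δ = 58.70°  ✓
  (0,7): δ = 132.33°  ·
  (1,2): δ = 154.34°  ·
  (1,3): δ = 132.50°  ·
  (1,4): δ = 103.48°  ·
  (1,5): δ = 50.50°  ✓
  (1,6): δ = 25.76°  ✓
  (1,7): δ = 99.39°  ·
  (2,3): δ = 158.16°  ·
  (2,4): δ = 129.14°  ·
  (2,5): δ = 76.15°  ·
  (2,6): δ = 0.11°  ✓
  (2,7): δ = 73.74°  ·
  (3,4): δ = 150.98°  ·
  (3,5): δ = 97.99°  ·
  (3,6): δ = 21.73°  ✓
  (3,7): δ = 51.90°  ✓
  (4,5): δ = 127.01°  ·
  (4,6): δ = 50.75°  ✓
  (4,7): δ = 22.88°  ✓
  (5,6): δ = 103.74°  ·
  (5,7): δ = 30.11°  ✓
  (6,7): δ = 106.37°  ·
antipodal pairs: 10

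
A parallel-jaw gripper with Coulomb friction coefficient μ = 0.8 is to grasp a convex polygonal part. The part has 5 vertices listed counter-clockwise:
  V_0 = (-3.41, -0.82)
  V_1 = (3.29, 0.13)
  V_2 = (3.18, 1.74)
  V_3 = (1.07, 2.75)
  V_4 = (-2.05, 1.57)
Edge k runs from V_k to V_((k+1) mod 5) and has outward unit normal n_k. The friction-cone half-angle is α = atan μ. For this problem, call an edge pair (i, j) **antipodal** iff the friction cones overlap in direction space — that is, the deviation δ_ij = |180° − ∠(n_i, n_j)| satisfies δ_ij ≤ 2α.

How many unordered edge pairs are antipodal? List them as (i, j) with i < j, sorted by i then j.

count = 5; pairs: (0,2), (0,3), (0,4), (1,3), (1,4)

α = atan 0.8 = 38.66°;  2α = 77.32°
n_0 = (+0.1404, -0.9901)
n_1 = (+0.9977, +0.0682)
n_2 = (+0.4318, +0.9020)
n_3 = (-0.3538, +0.9353)
n_4 = (-0.8691, +0.4946)
  (0,1): δ = 94.16°  ·
  (0,2): δ = 33.65°  ✓
  (0,3): δ = 12.65°  ✓
  (0,4): δ = 52.29°  ✓
  (1,2): δ = 119.49°  ·
  (1,3): δ = 73.19°  ✓
  (1,4): δ = 33.55°  ✓
  (2,3): δ = 133.70°  ·
  (2,4): δ = 94.06°  ·
  (3,4): δ = 140.36°  ·
antipodal pairs: 5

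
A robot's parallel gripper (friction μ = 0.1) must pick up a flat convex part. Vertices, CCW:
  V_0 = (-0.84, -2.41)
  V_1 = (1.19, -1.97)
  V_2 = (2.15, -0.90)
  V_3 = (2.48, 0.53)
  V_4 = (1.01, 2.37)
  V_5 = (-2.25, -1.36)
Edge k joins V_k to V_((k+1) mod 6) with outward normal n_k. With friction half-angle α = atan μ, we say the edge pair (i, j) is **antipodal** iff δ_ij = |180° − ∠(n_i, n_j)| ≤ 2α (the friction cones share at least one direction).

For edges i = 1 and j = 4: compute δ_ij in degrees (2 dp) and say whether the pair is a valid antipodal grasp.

δ = 0.75°, valid

α = atan 0.1 = 5.71°;  2α = 11.42°
edge 1: e_1 = (+0.96, +1.07);  n_1 = (+0.7443, -0.6678)
edge 4: e_4 = (-3.26, -3.73);  n_4 = (-0.7530, +0.6581)
∠(n_1, n_4) = 179.25°
δ = |180° − 179.25°| = 0.75°
0.75° ≤ 2α = 11.42°  →  valid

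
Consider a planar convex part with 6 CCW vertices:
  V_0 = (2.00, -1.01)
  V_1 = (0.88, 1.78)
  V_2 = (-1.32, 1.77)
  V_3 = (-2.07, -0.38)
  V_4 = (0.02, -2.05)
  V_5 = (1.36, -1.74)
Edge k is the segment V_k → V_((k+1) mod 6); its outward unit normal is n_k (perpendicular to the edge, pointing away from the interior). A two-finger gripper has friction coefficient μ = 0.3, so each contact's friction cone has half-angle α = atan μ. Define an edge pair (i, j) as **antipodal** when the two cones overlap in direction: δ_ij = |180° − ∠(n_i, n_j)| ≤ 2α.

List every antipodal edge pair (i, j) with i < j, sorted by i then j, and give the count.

count = 3; pairs: (0,3), (1,4), (2,5)

α = atan 0.3 = 16.70°;  2α = 33.40°
n_0 = (+0.9280, +0.3725)
n_1 = (-0.0045, +1.0000)
n_2 = (-0.9442, +0.3294)
n_3 = (-0.6242, -0.7812)
n_4 = (+0.2254, -0.9743)
n_5 = (+0.7519, -0.6592)
  (0,1): δ = 111.61°  ·
  (0,2): δ = 41.10°  ·
  (0,3): δ = 29.50°  ✓
  (0,4): δ = 81.15°  ·
  (0,5): δ = 116.89°  ·
  (1,2): δ = 109.49°  ·
  (1,3): δ = 38.89°  ·
  (1,4): δ = 12.77°  ✓
  (1,5): δ = 48.50°  ·
  (2,3): δ = 109.40°  ·
  (2,4): δ = 57.74°  ·
  (2,5): δ = 22.01°  ✓
  (3,4): δ = 128.35°  ·
  (3,5): δ = 92.62°  ·
  (4,5): δ = 144.27°  ·
antipodal pairs: 3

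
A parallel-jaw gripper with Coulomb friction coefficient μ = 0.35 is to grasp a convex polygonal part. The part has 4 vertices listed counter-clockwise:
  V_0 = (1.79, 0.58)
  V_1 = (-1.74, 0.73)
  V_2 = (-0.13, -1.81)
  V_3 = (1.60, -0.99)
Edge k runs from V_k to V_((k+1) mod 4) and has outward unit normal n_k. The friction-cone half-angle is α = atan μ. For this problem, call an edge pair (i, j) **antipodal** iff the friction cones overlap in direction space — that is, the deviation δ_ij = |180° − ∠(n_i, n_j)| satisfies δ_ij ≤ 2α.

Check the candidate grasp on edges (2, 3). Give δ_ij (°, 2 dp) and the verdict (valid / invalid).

α = atan 0.35 = 19.29°;  2α = 38.58°
edge 2: e_2 = (+1.73, +0.82);  n_2 = (+0.4283, -0.9036)
edge 3: e_3 = (+0.19, +1.57);  n_3 = (+0.9928, -0.1201)
∠(n_2, n_3) = 57.74°
δ = |180° − 57.74°| = 122.26°
122.26° > 2α = 38.58°  →  invalid

δ = 122.26°, invalid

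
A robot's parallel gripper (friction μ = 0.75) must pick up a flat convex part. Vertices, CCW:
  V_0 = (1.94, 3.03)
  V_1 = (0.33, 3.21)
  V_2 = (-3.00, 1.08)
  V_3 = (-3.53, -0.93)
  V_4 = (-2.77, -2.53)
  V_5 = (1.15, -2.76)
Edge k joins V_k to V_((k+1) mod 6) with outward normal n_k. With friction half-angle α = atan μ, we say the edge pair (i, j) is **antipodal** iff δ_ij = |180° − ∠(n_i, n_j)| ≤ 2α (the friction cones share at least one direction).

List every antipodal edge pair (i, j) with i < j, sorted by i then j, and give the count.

α = atan 0.75 = 36.87°;  2α = 73.74°
n_0 = (+0.1111, +0.9938)
n_1 = (-0.5388, +0.8424)
n_2 = (-0.9669, +0.2550)
n_3 = (-0.9033, -0.4291)
n_4 = (-0.0586, -0.9983)
n_5 = (+0.9908, -0.1352)
  (0,1): δ = 141.02°  ·
  (0,2): δ = 98.39°  ·
  (0,3): δ = 58.21°  ✓
  (0,4): δ = 3.02°  ✓
  (0,5): δ = 88.61°  ·
  (1,2): δ = 137.38°  ·
  (1,3): δ = 97.20°  ·
  (1,4): δ = 35.96°  ✓
  (1,5): δ = 49.63°  ✓
  (2,3): δ = 139.82°  ·
  (2,4): δ = 78.59°  ·
  (2,5): δ = 7.00°  ✓
  (3,4): δ = 118.77°  ·
  (3,5): δ = 33.18°  ✓
  (4,5): δ = 94.41°  ·
antipodal pairs: 6

count = 6; pairs: (0,3), (0,4), (1,4), (1,5), (2,5), (3,5)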